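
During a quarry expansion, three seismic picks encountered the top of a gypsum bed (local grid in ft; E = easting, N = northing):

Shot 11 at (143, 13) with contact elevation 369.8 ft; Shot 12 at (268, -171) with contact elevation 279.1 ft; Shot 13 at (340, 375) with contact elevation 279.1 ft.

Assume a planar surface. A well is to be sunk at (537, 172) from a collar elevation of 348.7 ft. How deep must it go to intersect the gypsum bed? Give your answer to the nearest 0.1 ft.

Let the plane be z = a·E + b·N + c.
Shot 12−Shot 11: 125a − 184b = −90.7;  Shot 13−Shot 11: 197a + 362b = −90.7.
Solving gives a = −0.60765, b = 0.08013.
Then c = 369.8 − a·143 − b·13 = 455.65.
At (537, 172): z_contact = −326.31 + 13.78 + 455.65 = 143.13 ft.
Depth below ground = 348.7 − 143.13 = 205.6 ft.

205.6 ft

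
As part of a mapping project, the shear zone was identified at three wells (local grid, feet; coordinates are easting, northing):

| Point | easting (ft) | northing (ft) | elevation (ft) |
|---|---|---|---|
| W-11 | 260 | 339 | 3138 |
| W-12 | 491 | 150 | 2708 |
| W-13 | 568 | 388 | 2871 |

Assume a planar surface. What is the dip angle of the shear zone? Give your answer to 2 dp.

55.35°

Let the plane be z = a·easting + b·northing + c.
W-12−W-11: 231a − 189b = −430;  W-13−W-11: 308a + 49b = −267.
Solving gives a = −1.02879, b = 1.01772.
Gradient magnitude |∇z| = √(a² + b²) = √(1.05841 + 1.03575) = 1.44712.
True dip = arctan(1.44712) = 55.35°, dipping toward SE (azimuth ≈ 135°).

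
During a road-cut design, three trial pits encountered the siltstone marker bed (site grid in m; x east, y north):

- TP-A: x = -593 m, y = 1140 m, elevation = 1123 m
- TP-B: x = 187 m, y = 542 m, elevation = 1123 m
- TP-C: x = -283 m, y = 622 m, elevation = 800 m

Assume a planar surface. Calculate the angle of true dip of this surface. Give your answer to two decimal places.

55.44°

Let the plane be z = a·x + b·y + c.
TP-B−TP-A: 780a − 598b = 0;  TP-C−TP-A: 310a − 518b = −323.
Solving gives a = 0.88335, b = 1.15220.
Gradient magnitude |∇z| = √(a² + b²) = √(0.78031 + 1.32756) = 1.45185.
True dip = arctan(1.45185) = 55.44°, dipping toward SW (azimuth ≈ 217°).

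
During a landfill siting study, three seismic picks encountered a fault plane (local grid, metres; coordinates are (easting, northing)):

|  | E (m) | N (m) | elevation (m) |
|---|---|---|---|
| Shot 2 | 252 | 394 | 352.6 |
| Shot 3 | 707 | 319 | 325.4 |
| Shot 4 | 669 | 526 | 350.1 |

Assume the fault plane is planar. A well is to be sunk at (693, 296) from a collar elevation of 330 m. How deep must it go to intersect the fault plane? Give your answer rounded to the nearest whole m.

7 m

Let the plane be z = a·E + b·N + c.
Shot 3−Shot 2: 455a − 75b = −27.2;  Shot 4−Shot 2: 417a + 132b = −2.5.
Solving gives a = −0.04136, b = 0.11173.
Then c = 352.6 − a·252 − b·394 = 319.00.
At (693, 296): z_contact = −28.7 + 33.1 + 319.00 = 323.4 m.
Depth below ground = 330 − 323.4 = 7 m.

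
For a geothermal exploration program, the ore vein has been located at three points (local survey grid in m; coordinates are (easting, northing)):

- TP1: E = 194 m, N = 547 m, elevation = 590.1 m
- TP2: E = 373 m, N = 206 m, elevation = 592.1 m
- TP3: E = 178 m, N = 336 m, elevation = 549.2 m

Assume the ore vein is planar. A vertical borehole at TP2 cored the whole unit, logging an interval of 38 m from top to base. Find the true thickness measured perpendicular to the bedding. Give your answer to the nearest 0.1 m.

Let the plane be z = a·E + b·N + c.
TP2−TP1: 179a − 341b = 2;  TP3−TP1: −16a − 211b = −40.9.
Solving gives a = 0.33242, b = 0.16863.
|∇z| = √(a²+b²) = 0.37275, so dip δ = arctan(0.37275) = 20.44°.
True thickness = vertical thickness × cos δ = 38 × cos 20.44° = 35.6 m.

35.6 m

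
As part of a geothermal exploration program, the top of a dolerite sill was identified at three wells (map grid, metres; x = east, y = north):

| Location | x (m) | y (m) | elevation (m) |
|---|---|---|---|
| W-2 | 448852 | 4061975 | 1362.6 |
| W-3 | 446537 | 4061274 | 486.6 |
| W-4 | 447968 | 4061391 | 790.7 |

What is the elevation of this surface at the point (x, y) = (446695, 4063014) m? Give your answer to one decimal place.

1816.3 m

Let the plane be z = a·x + b·y + c.
W-3−W-2: −2315a − 701b = −876;  W-4−W-2: −884a − 584b = −571.9.
Solving gives a = 0.151148064, b = 0.750488204.
Then c = 1362.6 − a·448852 − b·4061975 = −3114944.83.
At (446695, 4063014): z = 67517.1 + 3049244.1 − 3114944.83 = 1816.3 m.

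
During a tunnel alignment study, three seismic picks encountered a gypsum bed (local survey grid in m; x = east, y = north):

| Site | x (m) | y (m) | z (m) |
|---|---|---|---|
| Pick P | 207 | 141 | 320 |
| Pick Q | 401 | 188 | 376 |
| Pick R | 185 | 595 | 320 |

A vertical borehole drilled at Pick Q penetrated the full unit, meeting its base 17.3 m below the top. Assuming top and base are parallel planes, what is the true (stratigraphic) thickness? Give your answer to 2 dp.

Two edge vectors: Pick P→Pick Q = (194, 47, 56), Pick P→Pick R = (-22, 454, 0).
Normal n = (Pick P→Pick Q) × (Pick P→Pick R) = (-25424, -1232, 89110).
So ∂z/∂x = −n_x/n_z = 0.28531 and ∂z/∂y = −n_y/n_z = 0.01383.
|∇z| = √(a²+b²) = 0.28565, so dip δ = arctan(0.28565) = 15.94°.
True thickness = vertical thickness × cos δ = 17.3 × cos 15.94° = 16.63 m.

16.63 m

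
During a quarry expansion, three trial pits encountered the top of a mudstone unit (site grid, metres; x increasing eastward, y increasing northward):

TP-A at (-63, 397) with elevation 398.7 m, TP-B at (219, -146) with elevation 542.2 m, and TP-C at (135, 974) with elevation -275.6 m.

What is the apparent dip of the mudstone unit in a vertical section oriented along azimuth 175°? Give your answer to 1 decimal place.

Two edge vectors: TP-A→TP-B = (282, -543, 143.5), TP-A→TP-C = (198, 577, -674.3).
Normal n = (TP-A→TP-B) × (TP-A→TP-C) = (283345.4, 218565.6, 270228).
So ∂z/∂x = −n_x/n_z = −1.04854 and ∂z/∂y = −n_y/n_z = −0.80882.
Unit vector along 175° is (sin 175°, cos 175°) = (0.0872, -0.9962).
Slope in that direction = a·(0.0872) + b·(-0.9962) = 0.71435.
Apparent dip = arctan|0.71435| = 35.5° (true dip is 52.9°, so apparent ≤ true as expected).

35.5°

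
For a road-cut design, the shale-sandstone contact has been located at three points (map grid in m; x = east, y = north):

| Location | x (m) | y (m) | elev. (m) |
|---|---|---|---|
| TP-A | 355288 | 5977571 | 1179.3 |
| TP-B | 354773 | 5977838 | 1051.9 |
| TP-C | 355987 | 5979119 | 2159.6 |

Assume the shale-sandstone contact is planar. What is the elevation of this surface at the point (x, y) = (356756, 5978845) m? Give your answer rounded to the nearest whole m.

Two edge vectors: TP-A→TP-B = (-515, 267, -127.4), TP-A→TP-C = (699, 1548, 980.3).
Normal n = (TP-A→TP-B) × (TP-A→TP-C) = (458955.3, 415801.9, -983853).
So ∂z/∂x = −n_x/n_z = 0.46648768 and ∂z/∂y = −n_y/n_z = 0.42262604.
Intercept c from TP-A: 1179.3 − 165737.47 − 2526277.18 = −2690835.35.
At (356756, 5978845): z = 166422.3 + 2526815.6 − 2690835.35 = 2402.5 m.

2403 m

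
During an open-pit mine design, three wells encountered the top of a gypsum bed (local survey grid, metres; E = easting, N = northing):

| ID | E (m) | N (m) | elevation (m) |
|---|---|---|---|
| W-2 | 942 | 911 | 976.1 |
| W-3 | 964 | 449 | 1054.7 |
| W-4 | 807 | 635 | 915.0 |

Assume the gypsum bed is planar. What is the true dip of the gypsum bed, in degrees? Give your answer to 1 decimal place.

36.6°

Let the plane be z = a·E + b·N + c.
W-3−W-2: 22a − 462b = 78.6;  W-4−W-2: −135a − 276b = −61.1.
Solving gives a = 0.72940, b = −0.13540.
Gradient magnitude |∇z| = √(a² + b²) = √(0.53203 + 0.01833) = 0.74186.
True dip = arctan(0.74186) = 36.6°, dipping toward W (azimuth ≈ 281°).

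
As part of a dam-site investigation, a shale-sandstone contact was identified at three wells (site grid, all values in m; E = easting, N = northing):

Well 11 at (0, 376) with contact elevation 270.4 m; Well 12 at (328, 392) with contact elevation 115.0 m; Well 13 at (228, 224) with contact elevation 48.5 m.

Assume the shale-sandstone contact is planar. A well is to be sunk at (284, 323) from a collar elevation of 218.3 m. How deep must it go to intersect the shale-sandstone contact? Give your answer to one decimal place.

Two edge vectors: Well 11→Well 12 = (328, 16, -155.4), Well 11→Well 13 = (228, -152, -221.9).
Normal n = (Well 11→Well 12) × (Well 11→Well 13) = (-27171.2, 37352, -53504).
So ∂z/∂E = −n_x/n_z = −0.50783 and ∂z/∂N = −n_y/n_z = 0.69812.
Intercept c from Well 11: 270.4 + 0.00 − 262.49 = 7.91.
At (284, 323): z_contact = −144.23 + 225.49 + 7.91 = 89.17 m.
Depth below ground = 218.3 − 89.17 = 129.1 m.

129.1 m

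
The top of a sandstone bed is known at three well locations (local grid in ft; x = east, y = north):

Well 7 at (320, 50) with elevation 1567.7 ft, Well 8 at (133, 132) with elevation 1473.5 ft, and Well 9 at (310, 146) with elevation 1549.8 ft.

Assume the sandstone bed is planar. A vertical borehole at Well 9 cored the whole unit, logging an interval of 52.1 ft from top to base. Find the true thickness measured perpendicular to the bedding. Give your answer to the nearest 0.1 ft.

Two edge vectors: Well 7→Well 8 = (-187, 82, -94.2), Well 7→Well 9 = (-10, 96, -17.9).
Normal n = (Well 7→Well 8) × (Well 7→Well 9) = (7575.4, -2405.3, -17132).
So ∂z/∂x = −n_x/n_z = 0.44218 and ∂z/∂y = −n_y/n_z = −0.14040.
|∇z| = √(a²+b²) = 0.46393, so dip δ = arctan(0.46393) = 24.89°.
True thickness = vertical thickness × cos δ = 52.1 × cos 24.89° = 47.3 ft.

47.3 ft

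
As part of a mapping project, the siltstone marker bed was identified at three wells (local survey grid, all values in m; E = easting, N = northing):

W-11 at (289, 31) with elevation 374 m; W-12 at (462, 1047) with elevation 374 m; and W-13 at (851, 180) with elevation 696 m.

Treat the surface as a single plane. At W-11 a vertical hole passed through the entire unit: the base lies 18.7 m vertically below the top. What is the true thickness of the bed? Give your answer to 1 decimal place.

16.0 m

Two edge vectors: W-11→W-12 = (173, 1016, 0), W-11→W-13 = (562, 149, 322).
Normal n = (W-11→W-12) × (W-11→W-13) = (327152, -55706, -545215).
So ∂z/∂E = −n_x/n_z = 0.60004 and ∂z/∂N = −n_y/n_z = −0.10217.
|∇z| = √(a²+b²) = 0.60868, so dip δ = arctan(0.60868) = 31.33°.
True thickness = vertical thickness × cos δ = 18.7 × cos 31.33° = 16.0 m.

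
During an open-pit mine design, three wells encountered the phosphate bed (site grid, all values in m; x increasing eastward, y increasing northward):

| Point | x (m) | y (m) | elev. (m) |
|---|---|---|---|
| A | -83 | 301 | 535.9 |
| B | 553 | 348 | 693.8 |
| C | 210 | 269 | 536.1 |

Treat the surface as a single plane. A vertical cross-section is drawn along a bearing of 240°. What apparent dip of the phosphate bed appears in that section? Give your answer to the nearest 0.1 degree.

Let the plane be z = a·x + b·y + c.
B−A: 636a + 47b = 157.9;  C−A: 293a − 32b = 0.2.
Solving gives a = 0.14835, b = 1.35209.
Unit vector along 240° is (sin 240°, cos 240°) = (-0.8660, -0.5000).
Slope in that direction = a·(-0.8660) + b·(-0.5000) = −0.80452.
Apparent dip = arctan|0.80452| = 38.8° (true dip is 53.7°, so apparent ≤ true as expected).

38.8°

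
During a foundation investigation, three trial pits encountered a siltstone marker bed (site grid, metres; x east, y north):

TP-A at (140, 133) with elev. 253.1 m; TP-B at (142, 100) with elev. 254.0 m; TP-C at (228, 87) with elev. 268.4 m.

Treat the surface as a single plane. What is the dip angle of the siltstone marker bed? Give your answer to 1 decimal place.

9.4°

Two edge vectors: TP-A→TP-B = (2, -33, 0.9), TP-A→TP-C = (88, -46, 15.3).
Normal n = (TP-A→TP-B) × (TP-A→TP-C) = (-463.5, 48.6, 2812).
So ∂z/∂x = −n_x/n_z = 0.16483 and ∂z/∂y = −n_y/n_z = −0.01728.
Gradient magnitude |∇z| = √(a² + b²) = √(0.02717 + 0.00030) = 0.16573.
True dip = arctan(0.16573) = 9.4°, dipping toward W (azimuth ≈ 276°).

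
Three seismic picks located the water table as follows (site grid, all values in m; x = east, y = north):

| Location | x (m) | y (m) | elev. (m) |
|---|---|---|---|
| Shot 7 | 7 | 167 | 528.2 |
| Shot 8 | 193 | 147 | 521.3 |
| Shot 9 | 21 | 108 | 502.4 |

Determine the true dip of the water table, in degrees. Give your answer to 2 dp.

Two edge vectors: Shot 7→Shot 8 = (186, -20, -6.9), Shot 7→Shot 9 = (14, -59, -25.8).
Normal n = (Shot 7→Shot 8) × (Shot 7→Shot 9) = (108.9, 4702.2, -10694).
So ∂z/∂x = −n_x/n_z = 0.01018 and ∂z/∂y = −n_y/n_z = 0.43970.
Gradient magnitude |∇z| = √(a² + b²) = √(0.00010 + 0.19334) = 0.43982.
True dip = arctan(0.43982) = 23.74°, dipping toward S (azimuth ≈ 181°).

23.74°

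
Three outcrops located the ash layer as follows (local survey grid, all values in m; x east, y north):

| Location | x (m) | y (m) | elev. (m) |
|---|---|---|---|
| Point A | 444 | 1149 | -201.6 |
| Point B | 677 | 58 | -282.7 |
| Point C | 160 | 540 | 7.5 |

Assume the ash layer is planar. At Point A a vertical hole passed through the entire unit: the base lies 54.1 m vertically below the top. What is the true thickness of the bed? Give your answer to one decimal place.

46.0 m

Let the plane be z = a·x + b·y + c.
Point B−Point A: 233a − 1091b = −81.1;  Point C−Point A: −284a − 609b = 209.1.
Solving gives a = −0.61433, b = −0.05686.
|∇z| = √(a²+b²) = 0.61696, so dip δ = arctan(0.61696) = 31.67°.
True thickness = vertical thickness × cos δ = 54.1 × cos 31.67° = 46.0 m.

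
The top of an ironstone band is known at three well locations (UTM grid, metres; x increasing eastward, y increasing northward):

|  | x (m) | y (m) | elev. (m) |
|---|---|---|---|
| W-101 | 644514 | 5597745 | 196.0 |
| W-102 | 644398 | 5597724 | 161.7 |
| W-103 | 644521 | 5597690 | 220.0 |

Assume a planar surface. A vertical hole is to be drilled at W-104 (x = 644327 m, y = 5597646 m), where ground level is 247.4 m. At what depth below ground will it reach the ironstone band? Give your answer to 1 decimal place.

81.3 m

Two edge vectors: W-101→W-102 = (-116, -21, -34.3), W-101→W-103 = (7, -55, 24).
Normal n = (W-101→W-102) × (W-101→W-103) = (-2390.5, 2543.9, 6527).
So ∂z/∂x = −n_x/n_z = 0.366247893 and ∂z/∂y = −n_y/n_z = −0.389750268.
Intercept c from W-101: 196 − 236051.89 + 2181722.61 = 1945866.72.
At (644327, 5597646): z_contact = 235983.41 − 2181684.03 + 1945866.72 = 166.10 m.
Depth below ground = 247.4 − 166.10 = 81.3 m.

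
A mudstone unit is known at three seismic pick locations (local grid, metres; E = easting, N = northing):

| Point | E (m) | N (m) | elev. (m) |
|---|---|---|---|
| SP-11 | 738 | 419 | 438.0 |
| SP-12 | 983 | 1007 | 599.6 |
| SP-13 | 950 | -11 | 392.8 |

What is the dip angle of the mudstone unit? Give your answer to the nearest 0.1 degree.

Two edge vectors: SP-11→SP-12 = (245, 588, 161.6), SP-11→SP-13 = (212, -430, -45.2).
Normal n = (SP-11→SP-12) × (SP-11→SP-13) = (42910.4, 45333.2, -230006).
So ∂z/∂E = −n_x/n_z = 0.18656 and ∂z/∂N = −n_y/n_z = 0.19710.
Gradient magnitude |∇z| = √(a² + b²) = √(0.03481 + 0.03885) = 0.27139.
True dip = arctan(0.27139) = 15.2°, dipping toward SW (azimuth ≈ 223°).

15.2°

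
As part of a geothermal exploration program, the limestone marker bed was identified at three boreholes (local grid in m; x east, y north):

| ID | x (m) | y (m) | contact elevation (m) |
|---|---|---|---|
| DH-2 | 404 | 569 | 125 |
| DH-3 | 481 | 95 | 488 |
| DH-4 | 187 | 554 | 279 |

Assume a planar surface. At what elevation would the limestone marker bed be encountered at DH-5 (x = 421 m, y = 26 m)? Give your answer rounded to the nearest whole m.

587 m

Let the plane be z = a·x + b·y + c.
DH-3−DH-2: 77a − 474b = 363;  DH-4−DH-2: −217a − 15b = 154.
Solving gives a = −0.64945, b = −0.87132.
Then c = 125 − a·404 − b·569 = 883.16.
At (421, 26): z = −273.4 − 22.7 + 883.16 = 587.1 m.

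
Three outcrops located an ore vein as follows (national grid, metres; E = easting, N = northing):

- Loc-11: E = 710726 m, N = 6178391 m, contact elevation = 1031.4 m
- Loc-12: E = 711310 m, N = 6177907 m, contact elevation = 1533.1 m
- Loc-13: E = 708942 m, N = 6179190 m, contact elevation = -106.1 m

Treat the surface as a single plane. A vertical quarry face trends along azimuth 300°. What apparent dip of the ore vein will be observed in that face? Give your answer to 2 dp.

Let the plane be z = a·E + b·N + c.
Loc-12−Loc-11: 584a − 484b = 501.7;  Loc-13−Loc-11: −1784a + 799b = −1137.5.
Solving gives a = 0.37721, b = −0.58143.
Unit vector along 300° is (sin 300°, cos 300°) = (-0.8660, 0.5000).
Slope in that direction = a·(-0.8660) + b·(0.5000) = −0.61739.
Apparent dip = arctan|0.61739| = 31.69° (true dip is 34.7°, so apparent ≤ true as expected).

31.69°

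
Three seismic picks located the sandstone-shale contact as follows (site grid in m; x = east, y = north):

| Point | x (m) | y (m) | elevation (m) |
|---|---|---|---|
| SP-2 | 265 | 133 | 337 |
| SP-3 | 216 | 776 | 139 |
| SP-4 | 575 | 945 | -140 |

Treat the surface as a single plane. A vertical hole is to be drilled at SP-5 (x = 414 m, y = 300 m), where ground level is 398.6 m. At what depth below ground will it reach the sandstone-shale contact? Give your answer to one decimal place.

Two edge vectors: SP-2→SP-3 = (-49, 643, -198), SP-2→SP-4 = (310, 812, -477).
Normal n = (SP-2→SP-3) × (SP-2→SP-4) = (-145935, -84753, -239118).
So ∂z/∂x = −n_x/n_z = −0.61031 and ∂z/∂y = −n_y/n_z = −0.35444.
Intercept c from SP-2: 337 + 161.73 + 47.14 = 545.87.
At (414, 300): z_contact = −252.67 − 106.33 + 545.87 = 186.87 m.
Depth below ground = 398.6 − 186.87 = 211.7 m.

211.7 m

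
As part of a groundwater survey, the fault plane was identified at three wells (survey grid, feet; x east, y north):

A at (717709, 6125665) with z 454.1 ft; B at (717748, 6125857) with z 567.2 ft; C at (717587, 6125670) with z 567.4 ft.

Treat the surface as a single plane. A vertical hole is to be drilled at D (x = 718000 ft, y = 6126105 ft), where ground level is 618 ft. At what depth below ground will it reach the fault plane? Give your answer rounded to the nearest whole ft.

86 ft

Let the plane be z = a·x + b·y + c.
B−A: 39a + 192b = 113.1;  C−A: −122a + 5b = 113.3.
Solving gives a = −0.89707862, b = 0.77128160.
Then c = 454.1 − a·717709 − b·6125665 = −4080317.17.
At (718000, 6126105): z_contact = −644102.5 + 4724952.0 − 4080317.17 = 532.4 ft.
Depth below ground = 618 − 532.4 = 86 ft.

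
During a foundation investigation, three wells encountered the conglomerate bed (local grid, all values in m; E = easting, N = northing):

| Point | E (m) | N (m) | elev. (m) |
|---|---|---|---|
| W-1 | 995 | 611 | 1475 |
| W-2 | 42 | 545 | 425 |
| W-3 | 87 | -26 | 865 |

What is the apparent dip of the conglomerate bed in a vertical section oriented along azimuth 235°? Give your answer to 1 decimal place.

Two edge vectors: W-1→W-2 = (-953, -66, -1050), W-1→W-3 = (-908, -637, -610).
Normal n = (W-1→W-2) × (W-1→W-3) = (-628590, 372070, 547133).
So ∂z/∂E = −n_x/n_z = 1.14888 and ∂z/∂N = −n_y/n_z = −0.68004.
Unit vector along 235° is (sin 235°, cos 235°) = (-0.8192, -0.5736).
Slope in that direction = a·(-0.8192) + b·(-0.5736) = −0.55105.
Apparent dip = arctan|0.55105| = 28.9° (true dip is 53.2°, so apparent ≤ true as expected).

28.9°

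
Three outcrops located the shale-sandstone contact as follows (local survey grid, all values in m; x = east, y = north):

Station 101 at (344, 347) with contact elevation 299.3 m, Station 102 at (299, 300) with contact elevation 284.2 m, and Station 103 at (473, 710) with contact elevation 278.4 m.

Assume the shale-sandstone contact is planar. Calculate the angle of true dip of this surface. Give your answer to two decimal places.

Two edge vectors: Station 101→Station 102 = (-45, -47, -15.1), Station 101→Station 103 = (129, 363, -20.9).
Normal n = (Station 101→Station 102) × (Station 101→Station 103) = (6463.6, -2888.4, -10272).
So ∂z/∂x = −n_x/n_z = 0.62924 and ∂z/∂y = −n_y/n_z = −0.28119.
Gradient magnitude |∇z| = √(a² + b²) = √(0.39595 + 0.07907) = 0.68922.
True dip = arctan(0.68922) = 34.58°, dipping toward WNW (azimuth ≈ 294°).

34.58°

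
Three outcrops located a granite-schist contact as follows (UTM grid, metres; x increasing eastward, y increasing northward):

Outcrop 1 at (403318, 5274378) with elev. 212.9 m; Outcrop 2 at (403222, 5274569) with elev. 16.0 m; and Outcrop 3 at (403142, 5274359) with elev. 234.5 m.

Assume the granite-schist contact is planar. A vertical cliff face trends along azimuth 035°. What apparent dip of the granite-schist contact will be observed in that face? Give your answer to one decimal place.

40.5°

Let the plane be z = a·x + b·y + c.
Outcrop 2−Outcrop 1: −96a + 191b = −196.9;  Outcrop 3−Outcrop 1: −176a − 19b = 21.6.
Solving gives a = −0.01085, b = −1.03634.
Unit vector along 035° is (sin 35°, cos 35°) = (0.5736, 0.8192).
Slope in that direction = a·(0.5736) + b·(0.8192) = −0.85515.
Apparent dip = arctan|0.85515| = 40.5° (true dip is 46.0°, so apparent ≤ true as expected).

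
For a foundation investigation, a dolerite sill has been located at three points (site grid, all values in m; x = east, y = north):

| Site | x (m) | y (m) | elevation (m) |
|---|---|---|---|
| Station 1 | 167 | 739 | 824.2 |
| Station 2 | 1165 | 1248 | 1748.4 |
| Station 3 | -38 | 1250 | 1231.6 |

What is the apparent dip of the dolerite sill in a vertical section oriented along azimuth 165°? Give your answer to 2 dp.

Let the plane be z = a·x + b·y + c.
Station 2−Station 1: 998a + 509b = 924.2;  Station 3−Station 1: −205a + 511b = 407.4.
Solving gives a = 0.43121, b = 0.97025.
Unit vector along 165° is (sin 165°, cos 165°) = (0.2588, -0.9659).
Slope in that direction = a·(0.2588) + b·(-0.9659) = −0.82558.
Apparent dip = arctan|0.82558| = 39.54° (true dip is 46.7°, so apparent ≤ true as expected).

39.54°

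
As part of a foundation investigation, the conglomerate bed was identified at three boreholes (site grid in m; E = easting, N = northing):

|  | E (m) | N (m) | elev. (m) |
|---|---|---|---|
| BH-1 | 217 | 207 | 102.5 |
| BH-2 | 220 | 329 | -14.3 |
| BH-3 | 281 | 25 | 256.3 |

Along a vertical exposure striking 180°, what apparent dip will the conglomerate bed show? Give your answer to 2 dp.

Two edge vectors: BH-1→BH-2 = (3, 122, -116.8), BH-1→BH-3 = (64, -182, 153.8).
Normal n = (BH-1→BH-2) × (BH-1→BH-3) = (-2494, -7936.6, -8354).
So ∂z/∂E = −n_x/n_z = −0.29854 and ∂z/∂N = −n_y/n_z = −0.95004.
Unit vector along 180° is (sin 180°, cos 180°) = (0.0000, -1.0000).
Slope in that direction = a·(0.0000) + b·(-1.0000) = 0.95004.
Apparent dip = arctan|0.95004| = 43.53° (true dip is 44.9°, so apparent ≤ true as expected).

43.53°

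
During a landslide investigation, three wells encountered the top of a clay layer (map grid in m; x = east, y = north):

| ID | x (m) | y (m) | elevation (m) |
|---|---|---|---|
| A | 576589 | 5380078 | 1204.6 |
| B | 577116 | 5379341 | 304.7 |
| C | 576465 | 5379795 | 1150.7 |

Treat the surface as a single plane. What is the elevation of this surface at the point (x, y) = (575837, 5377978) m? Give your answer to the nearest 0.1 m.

Two edge vectors: A→B = (527, -737, -899.9), A→C = (-124, -283, -53.9).
Normal n = (A→B) × (A→C) = (-214947.4, 139992.9, -240529).
So ∂z/∂x = −n_x/n_z = −0.893644425 and ∂z/∂y = −n_y/n_z = 0.582020879.
Intercept c from A: 1204.6 + 515265.55 − 3131317.73 = −2614847.58.
At (575837, 5377978): z = −514593.5 + 3130095.5 − 2614847.58 = 654.4 m.

654.4 m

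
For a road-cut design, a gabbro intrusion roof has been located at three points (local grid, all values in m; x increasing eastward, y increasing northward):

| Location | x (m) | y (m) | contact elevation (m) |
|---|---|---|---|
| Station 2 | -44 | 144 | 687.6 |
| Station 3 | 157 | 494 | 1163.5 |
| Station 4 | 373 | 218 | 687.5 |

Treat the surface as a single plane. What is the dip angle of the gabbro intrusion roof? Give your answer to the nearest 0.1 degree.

Two edge vectors: Station 2→Station 3 = (201, 350, 475.9), Station 2→Station 4 = (417, 74, -0.1).
Normal n = (Station 2→Station 3) × (Station 2→Station 4) = (-35251.6, 198470.4, -131076).
So ∂z/∂x = −n_x/n_z = −0.26894 and ∂z/∂y = −n_y/n_z = 1.51416.
Gradient magnitude |∇z| = √(a² + b²) = √(0.07233 + 2.29269) = 1.53786.
True dip = arctan(1.53786) = 57.0°, dipping toward S (azimuth ≈ 170°).

57.0°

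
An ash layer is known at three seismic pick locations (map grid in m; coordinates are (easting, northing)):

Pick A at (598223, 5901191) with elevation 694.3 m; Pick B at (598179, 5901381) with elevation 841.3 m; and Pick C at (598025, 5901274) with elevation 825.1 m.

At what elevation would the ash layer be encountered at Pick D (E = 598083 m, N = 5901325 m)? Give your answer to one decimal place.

Two edge vectors: Pick A→Pick B = (-44, 190, 147), Pick A→Pick C = (-198, 83, 130.8).
Normal n = (Pick A→Pick B) × (Pick A→Pick C) = (12651, -23350.8, 33968).
So ∂z/∂E = −n_x/n_z = −0.372438766 and ∂z/∂N = −n_y/n_z = 0.687435233.
Intercept c from Pick A: 694.3 + 222801.44 − 4056686.61 = −3833190.88.
At (598083, 5901325): z = −222749.3 + 4056778.7 − 3833190.88 = 838.6 m.

838.6 m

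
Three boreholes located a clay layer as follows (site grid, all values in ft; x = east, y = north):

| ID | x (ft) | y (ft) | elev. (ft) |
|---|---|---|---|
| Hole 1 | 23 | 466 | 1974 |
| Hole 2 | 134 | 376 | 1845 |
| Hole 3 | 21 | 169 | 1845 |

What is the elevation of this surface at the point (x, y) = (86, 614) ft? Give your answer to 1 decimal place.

Two edge vectors: Hole 1→Hole 2 = (111, -90, -129), Hole 1→Hole 3 = (-2, -297, -129).
Normal n = (Hole 1→Hole 2) × (Hole 1→Hole 3) = (-26703, 14577, -33147).
So ∂z/∂x = −n_x/n_z = −0.80559 and ∂z/∂y = −n_y/n_z = 0.43977.
Intercept c from Hole 1: 1974 + 18.53 − 204.93 = 1787.60.
At (86, 614): z = −69.3 + 270.0 + 1787.60 = 1988.3 ft.

1988.3 ft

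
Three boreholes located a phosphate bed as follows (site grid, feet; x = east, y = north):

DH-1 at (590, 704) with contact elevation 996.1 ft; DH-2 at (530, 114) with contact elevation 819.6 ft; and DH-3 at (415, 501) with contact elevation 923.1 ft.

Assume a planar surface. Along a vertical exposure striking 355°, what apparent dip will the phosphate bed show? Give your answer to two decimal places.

Let the plane be z = a·x + b·y + c.
DH-2−DH-1: −60a − 590b = −176.5;  DH-3−DH-1: −175a − 203b = −73.
Solving gives a = 0.07950, b = 0.29107.
Unit vector along 355° is (sin 355°, cos 355°) = (-0.0872, 0.9962).
Slope in that direction = a·(-0.0872) + b·(0.9962) = 0.28303.
Apparent dip = arctan|0.28303| = 15.80° (true dip is 16.8°, so apparent ≤ true as expected).

15.80°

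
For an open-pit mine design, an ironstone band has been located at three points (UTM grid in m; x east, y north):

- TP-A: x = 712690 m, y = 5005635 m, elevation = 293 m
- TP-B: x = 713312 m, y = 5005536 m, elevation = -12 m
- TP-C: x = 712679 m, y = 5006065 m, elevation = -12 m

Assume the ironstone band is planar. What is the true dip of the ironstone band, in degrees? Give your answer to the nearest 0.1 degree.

Two edge vectors: TP-A→TP-B = (622, -99, -305), TP-A→TP-C = (-11, 430, -305).
Normal n = (TP-A→TP-B) × (TP-A→TP-C) = (161345, 193065, 266371).
So ∂z/∂x = −n_x/n_z = −0.60572 and ∂z/∂y = −n_y/n_z = −0.72480.
Gradient magnitude |∇z| = √(a² + b²) = √(0.36689 + 0.52533) = 0.94458.
True dip = arctan(0.94458) = 43.4°, dipping toward NE (azimuth ≈ 040°).

43.4°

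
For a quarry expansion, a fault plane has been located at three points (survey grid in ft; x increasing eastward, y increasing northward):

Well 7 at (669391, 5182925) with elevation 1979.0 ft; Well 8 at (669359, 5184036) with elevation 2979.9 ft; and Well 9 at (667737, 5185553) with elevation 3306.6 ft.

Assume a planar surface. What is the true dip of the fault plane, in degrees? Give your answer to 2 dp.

Two edge vectors: Well 7→Well 8 = (-32, 1111, 1000.9), Well 7→Well 9 = (-1654, 2628, 1327.6).
Normal n = (Well 7→Well 8) × (Well 7→Well 9) = (-1155401.6, -1613005.4, 1753498).
So ∂z/∂x = −n_x/n_z = 0.65891 and ∂z/∂y = −n_y/n_z = 0.91988.
Gradient magnitude |∇z| = √(a² + b²) = √(0.43417 + 0.84618) = 1.13152.
True dip = arctan(1.13152) = 48.53°, dipping toward SW (azimuth ≈ 216°).

48.53°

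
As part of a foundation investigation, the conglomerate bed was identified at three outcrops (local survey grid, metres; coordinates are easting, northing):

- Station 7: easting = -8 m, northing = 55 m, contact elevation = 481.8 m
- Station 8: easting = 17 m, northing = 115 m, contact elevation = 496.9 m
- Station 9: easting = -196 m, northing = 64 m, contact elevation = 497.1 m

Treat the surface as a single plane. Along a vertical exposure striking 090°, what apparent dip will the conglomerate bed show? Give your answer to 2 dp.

3.89°

Two edge vectors: Station 7→Station 8 = (25, 60, 15.1), Station 7→Station 9 = (-188, 9, 15.3).
Normal n = (Station 7→Station 8) × (Station 7→Station 9) = (782.1, -3221.3, 11505).
So ∂z/∂easting = −n_x/n_z = −0.06798 and ∂z/∂northing = −n_y/n_z = 0.27999.
Unit vector along 090° is (sin 90°, cos 90°) = (1.0000, 0.0000).
Slope in that direction = a·(1.0000) + b·(0.0000) = −0.06798.
Apparent dip = arctan|0.06798| = 3.89° (true dip is 16.1°, so apparent ≤ true as expected).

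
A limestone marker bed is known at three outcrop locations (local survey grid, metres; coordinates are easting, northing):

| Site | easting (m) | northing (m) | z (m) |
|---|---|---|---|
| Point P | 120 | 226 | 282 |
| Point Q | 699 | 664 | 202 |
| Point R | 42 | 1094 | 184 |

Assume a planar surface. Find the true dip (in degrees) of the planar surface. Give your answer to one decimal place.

Let the plane be z = a·easting + b·northing + c.
Point Q−Point P: 579a + 438b = −80;  Point R−Point P: −78a + 868b = −98.
Solving gives a = −0.04940, b = −0.11734.
Gradient magnitude |∇z| = √(a² + b²) = √(0.00244 + 0.01377) = 0.12732.
True dip = arctan(0.12732) = 7.3°, dipping toward NNE (azimuth ≈ 023°).

7.3°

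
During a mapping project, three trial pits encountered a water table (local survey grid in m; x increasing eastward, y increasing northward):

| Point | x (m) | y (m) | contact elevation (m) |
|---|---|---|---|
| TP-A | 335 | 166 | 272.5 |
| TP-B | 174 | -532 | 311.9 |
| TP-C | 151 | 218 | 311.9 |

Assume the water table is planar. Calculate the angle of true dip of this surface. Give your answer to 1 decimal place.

Let the plane be z = a·x + b·y + c.
TP-B−TP-A: −161a − 698b = 39.4;  TP-C−TP-A: −184a + 52b = 39.4.
Solving gives a = −0.21600, b = −0.00662.
Gradient magnitude |∇z| = √(a² + b²) = √(0.04666 + 0.00004) = 0.21610.
True dip = arctan(0.21610) = 12.2°, dipping toward E (azimuth ≈ 088°).

12.2°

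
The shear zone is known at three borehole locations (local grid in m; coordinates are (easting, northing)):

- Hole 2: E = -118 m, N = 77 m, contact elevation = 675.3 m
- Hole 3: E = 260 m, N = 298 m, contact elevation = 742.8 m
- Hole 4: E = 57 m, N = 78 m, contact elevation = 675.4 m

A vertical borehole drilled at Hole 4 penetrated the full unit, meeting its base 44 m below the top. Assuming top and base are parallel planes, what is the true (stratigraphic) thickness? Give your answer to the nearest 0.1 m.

Let the plane be z = a·E + b·N + c.
Hole 3−Hole 2: 378a + 221b = 67.5;  Hole 4−Hole 2: 175a + 1b = 0.1.
Solving gives a = −0.00119, b = 0.30746.
|∇z| = √(a²+b²) = 0.30746, so dip δ = arctan(0.30746) = 17.09°.
True thickness = vertical thickness × cos δ = 44 × cos 17.09° = 42.1 m.

42.1 m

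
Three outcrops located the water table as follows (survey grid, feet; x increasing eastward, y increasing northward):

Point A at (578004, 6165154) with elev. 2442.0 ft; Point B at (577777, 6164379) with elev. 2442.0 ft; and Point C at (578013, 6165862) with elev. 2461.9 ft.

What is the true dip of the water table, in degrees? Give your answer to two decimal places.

5.97°

Let the plane be z = a·x + b·y + c.
Point B−Point A: −227a − 775b = 0;  Point C−Point A: 9a + 708b = 19.9.
Solving gives a = −0.10031, b = 0.02938.
Gradient magnitude |∇z| = √(a² + b²) = √(0.01006 + 0.00086) = 0.10453.
True dip = arctan(0.10453) = 5.97°, dipping toward ESE (azimuth ≈ 106°).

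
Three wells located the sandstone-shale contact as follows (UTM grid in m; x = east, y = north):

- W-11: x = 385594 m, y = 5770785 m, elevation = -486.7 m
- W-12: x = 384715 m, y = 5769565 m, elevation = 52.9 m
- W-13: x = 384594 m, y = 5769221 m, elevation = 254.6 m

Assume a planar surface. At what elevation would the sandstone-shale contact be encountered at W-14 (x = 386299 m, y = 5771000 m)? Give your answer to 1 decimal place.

-366.9 m

Two edge vectors: W-11→W-12 = (-879, -1220, 539.6), W-11→W-13 = (-1000, -1564, 741.3).
Normal n = (W-11→W-12) × (W-11→W-13) = (-60451.6, 112002.7, 154756).
So ∂z/∂x = −n_x/n_z = 0.390625242 and ∂z/∂y = −n_y/n_z = −0.723737367.
Intercept c from W-11: -486.7 − 150622.75 + 4176532.74 = 4025423.29.
At (386299, 5771000): z = 150898.1 − 4176688.3 + 4025423.29 = -366.9 m.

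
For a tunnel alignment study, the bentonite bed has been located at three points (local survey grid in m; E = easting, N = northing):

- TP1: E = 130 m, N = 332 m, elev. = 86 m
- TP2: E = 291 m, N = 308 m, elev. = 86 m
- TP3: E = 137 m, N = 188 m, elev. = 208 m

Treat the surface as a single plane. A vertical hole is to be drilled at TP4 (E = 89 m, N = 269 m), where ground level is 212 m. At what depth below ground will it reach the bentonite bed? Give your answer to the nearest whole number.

67 m

Let the plane be z = a·E + b·N + c.
TP2−TP1: 161a − 24b = 0;  TP3−TP1: 7a − 144b = 122.
Solving gives a = −0.12722, b = −0.85341.
Then c = 86 − a·130 − b·332 = 385.87.
At (89, 269): z_contact = −11.3 − 229.6 + 385.87 = 145.0 m.
Depth below ground = 212 − 145.0 = 67 m.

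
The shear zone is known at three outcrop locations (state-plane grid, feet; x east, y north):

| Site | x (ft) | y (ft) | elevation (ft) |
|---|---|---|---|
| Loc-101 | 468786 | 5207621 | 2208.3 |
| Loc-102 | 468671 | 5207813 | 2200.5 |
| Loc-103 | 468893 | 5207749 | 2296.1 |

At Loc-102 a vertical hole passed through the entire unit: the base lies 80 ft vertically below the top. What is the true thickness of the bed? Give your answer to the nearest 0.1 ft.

Two edge vectors: Loc-101→Loc-102 = (-115, 192, -7.8), Loc-101→Loc-103 = (107, 128, 87.8).
Normal n = (Loc-101→Loc-102) × (Loc-101→Loc-103) = (17856, 9262.4, -35264).
So ∂z/∂x = −n_x/n_z = 0.50635 and ∂z/∂y = −n_y/n_z = 0.26266.
|∇z| = √(a²+b²) = 0.57042, so dip δ = arctan(0.57042) = 29.70°.
True thickness = vertical thickness × cos δ = 80 × cos 29.70° = 69.5 ft.

69.5 ft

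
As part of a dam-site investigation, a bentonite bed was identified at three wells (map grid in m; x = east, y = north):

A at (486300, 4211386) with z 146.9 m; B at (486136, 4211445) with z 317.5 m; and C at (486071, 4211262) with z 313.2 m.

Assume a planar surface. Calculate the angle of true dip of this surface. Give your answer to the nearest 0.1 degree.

44.4°

Two edge vectors: A→B = (-164, 59, 170.6), A→C = (-229, -124, 166.3).
Normal n = (A→B) × (A→C) = (30966.1, -11794.2, 33847).
So ∂z/∂x = −n_x/n_z = −0.91488 and ∂z/∂y = −n_y/n_z = 0.34846.
Gradient magnitude |∇z| = √(a² + b²) = √(0.83701 + 0.12142) = 0.97900.
True dip = arctan(0.97900) = 44.4°, dipping toward ESE (azimuth ≈ 111°).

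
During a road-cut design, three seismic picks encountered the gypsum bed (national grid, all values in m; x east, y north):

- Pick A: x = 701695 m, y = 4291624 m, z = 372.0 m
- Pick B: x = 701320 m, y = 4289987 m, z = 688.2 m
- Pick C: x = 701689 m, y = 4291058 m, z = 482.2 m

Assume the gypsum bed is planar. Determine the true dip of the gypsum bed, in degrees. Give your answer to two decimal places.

11.03°

Two edge vectors: Pick A→Pick B = (-375, -1637, 316.2), Pick A→Pick C = (-6, -566, 110.2).
Normal n = (Pick A→Pick B) × (Pick A→Pick C) = (-1428.2, 39427.8, 202428).
So ∂z/∂x = −n_x/n_z = 0.00706 and ∂z/∂y = −n_y/n_z = −0.19477.
Gradient magnitude |∇z| = √(a² + b²) = √(0.00005 + 0.03794) = 0.19490.
True dip = arctan(0.19490) = 11.03°, dipping toward N (azimuth ≈ 358°).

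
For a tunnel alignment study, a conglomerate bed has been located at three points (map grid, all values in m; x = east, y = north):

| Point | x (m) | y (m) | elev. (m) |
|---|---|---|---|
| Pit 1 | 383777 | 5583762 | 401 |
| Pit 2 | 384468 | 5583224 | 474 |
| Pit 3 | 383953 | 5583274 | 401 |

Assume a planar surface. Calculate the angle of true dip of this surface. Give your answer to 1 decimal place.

Two edge vectors: Pit 1→Pit 2 = (691, -538, 73), Pit 1→Pit 3 = (176, -488, 0).
Normal n = (Pit 1→Pit 2) × (Pit 1→Pit 3) = (35624, 12848, -242520).
So ∂z/∂x = −n_x/n_z = 0.14689 and ∂z/∂y = −n_y/n_z = 0.05298.
Gradient magnitude |∇z| = √(a² + b²) = √(0.02158 + 0.00281) = 0.15615.
True dip = arctan(0.15615) = 8.9°, dipping toward WSW (azimuth ≈ 250°).

8.9°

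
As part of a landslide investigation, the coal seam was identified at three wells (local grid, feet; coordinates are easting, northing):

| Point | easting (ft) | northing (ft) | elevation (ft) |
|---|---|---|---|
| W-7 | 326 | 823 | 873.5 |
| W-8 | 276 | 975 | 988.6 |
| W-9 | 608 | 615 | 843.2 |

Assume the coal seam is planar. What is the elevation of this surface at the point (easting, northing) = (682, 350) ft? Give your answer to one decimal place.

634.7 ft

Two edge vectors: W-7→W-8 = (-50, 152, 115.1), W-7→W-9 = (282, -208, -30.3).
Normal n = (W-7→W-8) × (W-7→W-9) = (19335.2, 30943.2, -32464).
So ∂z/∂easting = −n_x/n_z = 0.59559 and ∂z/∂northing = −n_y/n_z = 0.95315.
Intercept c from W-7: 873.5 − 194.16 − 784.45 = −105.11.
At (682, 350): z = 406.2 + 333.6 − 105.11 = 634.7 ft.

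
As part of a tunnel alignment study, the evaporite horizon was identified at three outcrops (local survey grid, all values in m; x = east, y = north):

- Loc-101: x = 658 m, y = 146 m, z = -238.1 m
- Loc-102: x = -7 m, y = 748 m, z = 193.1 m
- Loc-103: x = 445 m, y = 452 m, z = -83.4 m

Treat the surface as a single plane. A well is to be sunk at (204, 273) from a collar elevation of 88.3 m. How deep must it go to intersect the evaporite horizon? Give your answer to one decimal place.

Two edge vectors: Loc-101→Loc-102 = (-665, 602, 431.2), Loc-101→Loc-103 = (-213, 306, 154.7).
Normal n = (Loc-101→Loc-102) × (Loc-101→Loc-103) = (-38817.8, 11029.9, -75264).
So ∂z/∂x = −n_x/n_z = −0.51576 and ∂z/∂y = −n_y/n_z = 0.14655.
Intercept c from Loc-101: -238.1 + 339.37 − 21.40 = 79.87.
At (204, 273): z_contact = −105.21 + 40.01 + 79.87 = 14.66 m.
Depth below ground = 88.3 − 14.66 = 73.6 m.

73.6 m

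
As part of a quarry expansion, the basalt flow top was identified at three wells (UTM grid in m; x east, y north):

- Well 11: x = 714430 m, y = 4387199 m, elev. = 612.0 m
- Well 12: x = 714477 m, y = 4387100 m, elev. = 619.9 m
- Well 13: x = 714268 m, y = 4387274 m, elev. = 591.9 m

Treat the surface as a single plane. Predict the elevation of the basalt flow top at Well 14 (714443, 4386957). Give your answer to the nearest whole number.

Let the plane be z = a·x + b·y + c.
Well 12−Well 11: 47a − 99b = 7.9;  Well 13−Well 11: −162a + 75b = −20.1.
Solving gives a = 0.11167586, b = −0.02678015.
Then c = 612 − a·714430 − b·4387199 = 38317.26.
At (714443, 4386957): z = 79786.0 − 117483.4 + 38317.26 = 619.9 m.

620 m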